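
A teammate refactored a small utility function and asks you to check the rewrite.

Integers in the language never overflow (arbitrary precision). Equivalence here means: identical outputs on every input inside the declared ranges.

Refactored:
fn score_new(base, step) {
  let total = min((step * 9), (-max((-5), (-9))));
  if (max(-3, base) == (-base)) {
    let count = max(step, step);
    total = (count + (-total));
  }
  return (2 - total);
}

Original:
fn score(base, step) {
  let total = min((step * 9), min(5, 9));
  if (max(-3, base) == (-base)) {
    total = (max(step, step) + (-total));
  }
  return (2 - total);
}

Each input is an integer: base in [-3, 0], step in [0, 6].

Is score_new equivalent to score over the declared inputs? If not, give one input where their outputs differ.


The two are interchangeable: min/max/abs usage differs; local variable names differ; statement counts differ, and every declared input agrees.
Tracing base=-3, step=5: score: total := 5 | (max(-3, base) == (-base)): false | result -3 | score_new: total := 5 | (max(-3, base) == (-base)): false | result -3 — matching result -3.
Across all 28 domain points the two functions coincide.
verdict: equivalent


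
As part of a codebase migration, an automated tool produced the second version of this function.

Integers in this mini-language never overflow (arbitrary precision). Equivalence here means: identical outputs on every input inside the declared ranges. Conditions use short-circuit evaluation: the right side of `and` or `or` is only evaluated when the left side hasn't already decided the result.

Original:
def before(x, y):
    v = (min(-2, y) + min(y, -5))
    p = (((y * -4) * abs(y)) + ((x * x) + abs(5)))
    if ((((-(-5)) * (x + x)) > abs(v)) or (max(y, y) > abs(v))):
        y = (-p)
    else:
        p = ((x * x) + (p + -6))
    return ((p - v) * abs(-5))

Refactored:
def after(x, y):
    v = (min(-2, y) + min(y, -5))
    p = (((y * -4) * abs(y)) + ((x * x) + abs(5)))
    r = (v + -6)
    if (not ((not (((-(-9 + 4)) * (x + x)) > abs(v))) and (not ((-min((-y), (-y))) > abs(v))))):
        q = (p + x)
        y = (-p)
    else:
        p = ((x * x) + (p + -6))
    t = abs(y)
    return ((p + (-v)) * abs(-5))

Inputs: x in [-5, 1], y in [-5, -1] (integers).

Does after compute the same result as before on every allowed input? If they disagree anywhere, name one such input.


Comparing the listings, the differences include: statement counts differ; also arithmetic usage differs; also local variable names differ; also min/max/abs usage differs; also boolean connective usage differs; also constant usage differs.
Tracing x=1, y=-1: before: v := -7 | p := 10 | ((((-(-5)) * (x + x)) > abs(v)) or (max(y, y) > abs(v))): true | y := -10 | result 85 | after: v := -7 | p := 10 | r := -13 | (not ((not (((-(-9 + 4)) * (x + x)) > abs(v))) and (not ((-min((-y), (-y))) > abs(v))))): true | q := 11 | y := -10 | t := 10 | result 85 — matching result 85.
Checked all 35 inputs in the declared domain: the outputs agree on every one.
verdict: equivalent


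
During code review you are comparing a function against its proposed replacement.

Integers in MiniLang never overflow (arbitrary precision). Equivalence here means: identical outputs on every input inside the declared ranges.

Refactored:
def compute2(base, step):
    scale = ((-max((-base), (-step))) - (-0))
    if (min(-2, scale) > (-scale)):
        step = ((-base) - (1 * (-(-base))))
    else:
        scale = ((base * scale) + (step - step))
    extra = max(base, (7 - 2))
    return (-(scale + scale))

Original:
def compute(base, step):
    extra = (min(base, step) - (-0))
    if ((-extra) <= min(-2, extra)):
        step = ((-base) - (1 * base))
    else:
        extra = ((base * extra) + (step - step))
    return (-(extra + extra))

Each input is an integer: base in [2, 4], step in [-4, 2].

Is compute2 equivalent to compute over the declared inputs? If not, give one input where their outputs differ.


There is a counterexample at base=2, step=2: -4 on one side, -8 on the other.
compute: extra = 2; ((-extra) <= min(-2, extra)) -> true; step = -4; return -4
compute2: scale = 2; (min(-2, scale) > (-scale)) -> false; scale = 4; extra = 5; return -8
verdict: not equivalent; witness: base=2, step=2


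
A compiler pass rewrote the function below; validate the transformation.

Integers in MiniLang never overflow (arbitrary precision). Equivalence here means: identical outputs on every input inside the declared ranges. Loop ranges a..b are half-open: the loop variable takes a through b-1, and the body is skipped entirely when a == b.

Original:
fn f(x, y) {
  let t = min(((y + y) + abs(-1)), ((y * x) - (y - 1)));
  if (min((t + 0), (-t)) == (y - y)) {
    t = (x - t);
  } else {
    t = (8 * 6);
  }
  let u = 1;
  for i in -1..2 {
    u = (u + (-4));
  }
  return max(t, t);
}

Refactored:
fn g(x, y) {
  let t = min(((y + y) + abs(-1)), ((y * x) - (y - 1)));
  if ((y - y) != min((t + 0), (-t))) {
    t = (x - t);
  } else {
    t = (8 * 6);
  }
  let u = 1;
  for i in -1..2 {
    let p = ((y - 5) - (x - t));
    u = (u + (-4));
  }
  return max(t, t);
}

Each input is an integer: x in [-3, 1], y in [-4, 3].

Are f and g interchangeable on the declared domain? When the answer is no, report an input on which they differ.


Consider the input x=-3, y=-4.
f: t becomes -7; next (min((t + 0), (-t)) == (y - y)) evaluates to false; next t becomes 48; next u becomes 1; next at i=-1:; next u becomes -3; next at i=0:; next u becomes -7; next at i=1:; next u becomes -11; next final value 48
g: t becomes -7; next ((y - y) != min((t + 0), (-t))) evaluates to true; next t becomes 4; next u becomes 1; next at i=-1:; next p becomes -2; next u becomes -3; next at i=0:; next p becomes -2; next u becomes -7; next at i=1:; next p becomes -2; next u becomes -11; next final value 4
48 and 4 differ, so these are not the same function on this domain.
verdict: not equivalent; witness: x=-3, y=-4


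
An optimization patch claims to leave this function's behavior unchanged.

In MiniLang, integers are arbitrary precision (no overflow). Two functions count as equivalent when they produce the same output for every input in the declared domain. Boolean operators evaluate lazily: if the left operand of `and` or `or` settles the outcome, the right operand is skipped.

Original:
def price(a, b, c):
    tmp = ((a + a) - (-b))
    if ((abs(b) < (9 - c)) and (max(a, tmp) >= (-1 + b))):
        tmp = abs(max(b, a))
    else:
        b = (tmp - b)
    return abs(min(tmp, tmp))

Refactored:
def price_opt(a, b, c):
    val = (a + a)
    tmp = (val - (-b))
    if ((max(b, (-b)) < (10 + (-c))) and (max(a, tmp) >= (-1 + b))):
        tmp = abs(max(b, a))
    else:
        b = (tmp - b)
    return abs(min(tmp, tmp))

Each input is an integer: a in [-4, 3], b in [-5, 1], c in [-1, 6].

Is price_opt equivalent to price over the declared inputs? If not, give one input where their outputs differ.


On input a=-4, b=-5, c=4, price returns 13 while price_opt returns 4.
verdict: not equivalent; witness: a=-4, b=-5, c=4


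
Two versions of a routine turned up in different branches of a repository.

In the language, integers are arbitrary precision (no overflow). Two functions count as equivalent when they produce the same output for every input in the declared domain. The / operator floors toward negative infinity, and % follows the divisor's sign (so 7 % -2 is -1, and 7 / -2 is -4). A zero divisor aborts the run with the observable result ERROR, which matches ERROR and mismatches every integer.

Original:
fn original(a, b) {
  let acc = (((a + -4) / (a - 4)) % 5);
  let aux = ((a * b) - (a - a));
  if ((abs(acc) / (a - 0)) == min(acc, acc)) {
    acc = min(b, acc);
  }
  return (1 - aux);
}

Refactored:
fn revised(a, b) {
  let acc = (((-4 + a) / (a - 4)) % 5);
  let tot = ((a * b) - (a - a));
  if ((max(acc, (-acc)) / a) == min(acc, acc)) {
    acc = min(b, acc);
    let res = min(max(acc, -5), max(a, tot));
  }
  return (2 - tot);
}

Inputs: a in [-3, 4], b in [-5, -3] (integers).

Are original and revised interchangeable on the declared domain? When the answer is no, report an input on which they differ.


Take a=-3, b=-5.
original: acc becomes 1; next aux becomes 15; next ((abs(acc) / (a - 0)) == min(acc, acc)) evaluates to false; next final value -14
revised: acc becomes 1; next tot becomes 15; next ((max(acc, (-acc)) / a) == min(acc, acc)) evaluates to false; next final value -13
-14 and -13 differ, so these are not the same function on this domain.
verdict: not equivalent; witness: a=-3, b=-5


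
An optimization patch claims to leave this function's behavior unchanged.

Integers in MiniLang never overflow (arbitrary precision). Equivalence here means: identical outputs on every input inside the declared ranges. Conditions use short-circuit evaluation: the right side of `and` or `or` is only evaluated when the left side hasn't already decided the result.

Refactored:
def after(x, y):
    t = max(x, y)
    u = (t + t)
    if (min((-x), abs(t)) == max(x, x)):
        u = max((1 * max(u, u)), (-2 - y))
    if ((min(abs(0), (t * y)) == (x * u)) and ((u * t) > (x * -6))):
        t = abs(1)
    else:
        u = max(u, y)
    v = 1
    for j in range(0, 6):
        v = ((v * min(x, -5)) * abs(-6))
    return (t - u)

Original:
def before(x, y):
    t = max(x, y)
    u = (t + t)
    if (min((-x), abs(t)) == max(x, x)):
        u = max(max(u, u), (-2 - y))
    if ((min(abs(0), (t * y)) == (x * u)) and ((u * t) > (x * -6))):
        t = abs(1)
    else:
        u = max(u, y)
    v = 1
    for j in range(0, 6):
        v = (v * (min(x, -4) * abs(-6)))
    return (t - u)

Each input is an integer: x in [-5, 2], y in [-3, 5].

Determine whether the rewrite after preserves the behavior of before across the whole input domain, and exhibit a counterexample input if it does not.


Although `-4` became `-5`, no input in the stated domain can expose it.
Tracing x=-1, y=-2: before: t=-1, then u=-2, then (min((-x), abs(t)) == max(x, x)) is false, then ((min(abs(0), (t * y)) == (x * u)) and ((u * t) > (x * -6))) is false, then u=-2, then v=1, then (j=0), then v=-24, then (j=1), then v=576, then (j=2), then v=-13824, then (j=3), then v=331776, then (j=4), then v=-7962624, then (j=5), then v=191102976, then returns 1 | after: t=-1, then u=-2, then (min((-x), abs(t)) == max(x, x)) is false, then ((min(abs(0), (t * y)) == (x * u)) and ((u * t) > (x * -6))) is false, then u=-2, then v=1, then (j=0), then v=-30, then (j=1), then v=900, then (j=2), then v=-27000, then (j=3), then v=810000, then (j=4), then v=-24300000, then (j=5), then v=729000000, then returns 1 — matching result 1.
Across all 72 domain points the two functions coincide.
verdict: equivalent


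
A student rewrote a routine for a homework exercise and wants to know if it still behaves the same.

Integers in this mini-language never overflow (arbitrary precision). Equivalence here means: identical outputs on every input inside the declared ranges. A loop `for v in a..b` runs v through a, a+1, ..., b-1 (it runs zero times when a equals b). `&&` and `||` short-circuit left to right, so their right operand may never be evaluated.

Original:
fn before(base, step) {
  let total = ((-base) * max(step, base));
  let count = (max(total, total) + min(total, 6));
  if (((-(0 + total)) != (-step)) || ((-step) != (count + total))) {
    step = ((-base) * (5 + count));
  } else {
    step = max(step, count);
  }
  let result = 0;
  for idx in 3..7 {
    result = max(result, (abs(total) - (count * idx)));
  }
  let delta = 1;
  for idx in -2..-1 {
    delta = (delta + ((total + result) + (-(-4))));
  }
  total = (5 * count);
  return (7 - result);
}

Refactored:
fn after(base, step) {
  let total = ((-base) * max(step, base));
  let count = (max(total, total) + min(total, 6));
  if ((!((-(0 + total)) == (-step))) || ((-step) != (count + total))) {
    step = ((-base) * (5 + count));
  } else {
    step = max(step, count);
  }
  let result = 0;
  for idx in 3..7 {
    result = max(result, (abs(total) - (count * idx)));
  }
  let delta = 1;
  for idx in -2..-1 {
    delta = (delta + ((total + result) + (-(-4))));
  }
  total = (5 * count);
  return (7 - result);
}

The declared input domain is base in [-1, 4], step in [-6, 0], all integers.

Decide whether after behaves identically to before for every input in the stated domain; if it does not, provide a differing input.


Although comparison usage differs; boolean connective usage differs, 42/42 inputs agree.
verdict: equivalent


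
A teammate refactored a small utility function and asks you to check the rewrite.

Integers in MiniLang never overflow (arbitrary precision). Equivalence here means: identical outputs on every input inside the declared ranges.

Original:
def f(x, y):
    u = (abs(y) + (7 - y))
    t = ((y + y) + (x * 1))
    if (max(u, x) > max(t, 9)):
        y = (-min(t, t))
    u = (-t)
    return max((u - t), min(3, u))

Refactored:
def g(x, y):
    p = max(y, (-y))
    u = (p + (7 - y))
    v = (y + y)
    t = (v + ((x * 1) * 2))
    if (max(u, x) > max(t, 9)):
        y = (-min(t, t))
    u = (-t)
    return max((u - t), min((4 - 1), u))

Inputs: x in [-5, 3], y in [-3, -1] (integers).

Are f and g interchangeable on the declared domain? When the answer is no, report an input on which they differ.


Try x=-5, y=-3.
f: u becomes 13; next t becomes -11; next (max(u, x) > max(t, 9)) evaluates to true; next y becomes 11; next u becomes 11; next final value 22
g: p becomes 3; next u becomes 13; next v becomes -6; next t becomes -16; next (max(u, x) > max(t, 9)) evaluates to true; next y becomes 16; next u becomes 16; next final value 32
22 against 32: the behavior changed.
verdict: not equivalent; witness: x=-5, y=-3


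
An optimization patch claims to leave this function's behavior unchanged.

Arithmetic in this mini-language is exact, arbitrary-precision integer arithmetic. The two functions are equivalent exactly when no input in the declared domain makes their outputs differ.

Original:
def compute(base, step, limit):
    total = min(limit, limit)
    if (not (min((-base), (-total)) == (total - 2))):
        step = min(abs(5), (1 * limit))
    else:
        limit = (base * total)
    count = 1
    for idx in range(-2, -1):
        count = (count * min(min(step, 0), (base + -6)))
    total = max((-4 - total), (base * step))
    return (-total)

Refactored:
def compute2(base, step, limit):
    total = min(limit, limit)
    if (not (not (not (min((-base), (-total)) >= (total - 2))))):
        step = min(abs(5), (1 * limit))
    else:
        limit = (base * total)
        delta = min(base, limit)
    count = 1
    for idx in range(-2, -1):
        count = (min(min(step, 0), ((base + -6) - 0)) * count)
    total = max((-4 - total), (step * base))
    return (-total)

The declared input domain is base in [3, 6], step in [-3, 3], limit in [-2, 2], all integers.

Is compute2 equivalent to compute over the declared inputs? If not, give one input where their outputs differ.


These are not equivalent — on base=3, step=0, limit=-2 the outputs split (2 vs 0).
compute: total := -2 | (not (min((-base), (-total)) == (total - 2))): true | step := -2 | count := 1 | iter idx=-2: | count := -3 | total := -2 | result 2
compute2: total := -2 | (not (not (not (min((-base), (-total)) >= (total - 2))))): false | limit := -6 | delta := -6 | count := 1 | iter idx=-2: | count := -3 | total := 0 | result 0
verdict: not equivalent; witness: base=3, step=0, limit=-2


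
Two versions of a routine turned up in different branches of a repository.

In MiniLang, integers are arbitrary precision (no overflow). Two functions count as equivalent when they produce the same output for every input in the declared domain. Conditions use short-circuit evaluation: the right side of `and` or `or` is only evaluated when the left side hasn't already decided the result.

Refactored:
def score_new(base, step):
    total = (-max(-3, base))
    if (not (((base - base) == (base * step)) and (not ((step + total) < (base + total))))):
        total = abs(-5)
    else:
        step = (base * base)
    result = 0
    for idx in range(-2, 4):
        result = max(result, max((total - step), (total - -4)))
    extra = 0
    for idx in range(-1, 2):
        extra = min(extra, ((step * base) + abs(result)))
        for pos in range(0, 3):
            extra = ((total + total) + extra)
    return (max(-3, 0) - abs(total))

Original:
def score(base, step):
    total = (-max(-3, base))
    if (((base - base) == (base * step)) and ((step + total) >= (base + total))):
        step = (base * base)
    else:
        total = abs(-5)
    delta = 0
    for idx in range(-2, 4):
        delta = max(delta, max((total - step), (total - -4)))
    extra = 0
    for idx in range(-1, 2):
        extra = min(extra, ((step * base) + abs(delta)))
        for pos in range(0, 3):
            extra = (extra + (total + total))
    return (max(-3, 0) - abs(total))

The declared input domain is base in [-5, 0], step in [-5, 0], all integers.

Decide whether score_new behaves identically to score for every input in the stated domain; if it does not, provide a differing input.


Equivalent — the differences include comparison usage differs; also local variable names differ; also boolean connective usage differs, yet no declared input distinguishes the two.
One worked example (base=-2, step=-1) — score: total becomes 2; next (((base - base) == (base * step)) and ((step + total) >= (base + total))) evaluates to false; next total becomes 5; next delta becomes 0; next at idx=-2:; next delta becomes 9; next at idx=-1:; next delta becomes 9; next at idx=0:; next delta becomes 9; next at idx=1:; next delta becomes 9; next at idx=2:; next delta becomes 9; next at idx=3:; next delta becomes 9; next extra becomes 0; next at idx=-1:; next extra becomes 0; next at pos=0:; next extra becomes 10; next at pos=1:; next extra becomes 20; next at pos=2:; next extra becomes 30; next at idx=0:; next extra becomes 11; next at pos=0:; next extra becomes 21; next at pos=1:; next extra becomes 31; next at pos=2:; next extra becomes 41; next at idx=1:; next extra becomes 11; next at pos=0:; next extra becomes 21; next at pos=1:; next extra becomes 31; next at pos=2:; next extra becomes 41; next final value -5; score_new: total becomes 2; next (not (((base - base) == (base * step)) and (not ((step + total) < (base + total))))) evaluates to true; next total becomes 5; next result becomes 0; next at idx=-2:; next result becomes 9; next at idx=-1:; next result becomes 9; next at idx=0:; next result becomes 9; next at idx=1:; next result becomes 9; next at idx=2:; next result becomes 9; next at idx=3:; next result becomes 9; next extra becomes 0; next at idx=-1:; next extra becomes 0; next at pos=0:; next extra becomes 10; next at pos=1:; next extra becomes 20; next at pos=2:; next extra becomes 30; next at idx=0:; next extra becomes 11; next at pos=0:; next extra becomes 21; next at pos=1:; next extra becomes 31; next at pos=2:; next extra becomes 41; next at idx=1:; next extra becomes 11; next at pos=0:; next extra becomes 21; next at pos=1:; next extra becomes 31; next at pos=2:; next extra becomes 41; next final value -5; agreement on -5.
Across all 36 domain points the two functions coincide.
verdict: equivalent


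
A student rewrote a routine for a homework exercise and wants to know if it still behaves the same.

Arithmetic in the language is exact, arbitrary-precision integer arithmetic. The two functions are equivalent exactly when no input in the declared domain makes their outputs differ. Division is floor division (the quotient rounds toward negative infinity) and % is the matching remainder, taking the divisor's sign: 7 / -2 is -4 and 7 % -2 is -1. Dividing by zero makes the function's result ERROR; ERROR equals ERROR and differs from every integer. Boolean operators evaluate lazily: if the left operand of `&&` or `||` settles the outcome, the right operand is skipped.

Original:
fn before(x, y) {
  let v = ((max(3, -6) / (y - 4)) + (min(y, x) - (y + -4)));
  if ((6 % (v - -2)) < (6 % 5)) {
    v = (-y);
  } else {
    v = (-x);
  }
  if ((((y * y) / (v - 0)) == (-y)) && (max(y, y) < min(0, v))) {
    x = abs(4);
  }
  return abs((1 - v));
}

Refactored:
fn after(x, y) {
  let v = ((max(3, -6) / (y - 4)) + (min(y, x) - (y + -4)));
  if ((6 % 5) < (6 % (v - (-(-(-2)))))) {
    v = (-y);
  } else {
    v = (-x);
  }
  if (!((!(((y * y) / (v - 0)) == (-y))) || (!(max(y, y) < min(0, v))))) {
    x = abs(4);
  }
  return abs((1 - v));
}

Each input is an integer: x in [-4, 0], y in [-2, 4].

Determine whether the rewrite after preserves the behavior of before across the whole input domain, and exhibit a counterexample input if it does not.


The rewrite breaks on x=-4, y=-2, where the results are 1 and 3.
before: v=1, then ((6 % (v - -2)) < (6 % 5)) is true, then v=2, then ((((y * y) / (v - 0)) == (-y)) && (max(y, y) < min(0, v))) is true, then x=4, then returns 1
after: v=1, then ((6 % 5) < (6 % (v - (-(-(-2)))))) is false, then v=4, then (!((!(((y * y) / (v - 0)) == (-y))) || (!(max(y, y) < min(0, v))))) is false, then returns 3
verdict: not equivalent; witness: x=-4, y=-2


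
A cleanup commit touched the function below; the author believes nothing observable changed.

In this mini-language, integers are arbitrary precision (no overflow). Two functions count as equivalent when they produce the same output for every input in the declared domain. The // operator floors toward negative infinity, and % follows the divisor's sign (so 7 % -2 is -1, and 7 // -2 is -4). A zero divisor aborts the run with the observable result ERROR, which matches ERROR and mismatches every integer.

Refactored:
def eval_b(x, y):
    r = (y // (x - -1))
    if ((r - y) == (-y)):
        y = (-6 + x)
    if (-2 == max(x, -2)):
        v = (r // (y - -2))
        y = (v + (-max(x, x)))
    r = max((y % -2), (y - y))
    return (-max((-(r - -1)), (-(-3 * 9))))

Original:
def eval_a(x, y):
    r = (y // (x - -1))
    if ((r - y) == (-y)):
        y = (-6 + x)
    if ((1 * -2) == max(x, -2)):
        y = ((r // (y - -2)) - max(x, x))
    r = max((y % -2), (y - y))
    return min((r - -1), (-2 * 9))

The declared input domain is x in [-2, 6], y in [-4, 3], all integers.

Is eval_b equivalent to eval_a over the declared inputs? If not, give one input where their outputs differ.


Take x=-2, y=-4.
eval_a: r = 4; ((r - y) == (-y)) -> false; ((1 * -2) == max(x, -2)) -> true; y = 0; r = 0; return -18
eval_b: r = 4; ((r - y) == (-y)) -> false; (-2 == max(x, -2)) -> true; v = -2; y = 0; r = 0; return -27
-18 vs -27 — the two versions disagree here.
verdict: not equivalent; witness: x=-2, y=-4


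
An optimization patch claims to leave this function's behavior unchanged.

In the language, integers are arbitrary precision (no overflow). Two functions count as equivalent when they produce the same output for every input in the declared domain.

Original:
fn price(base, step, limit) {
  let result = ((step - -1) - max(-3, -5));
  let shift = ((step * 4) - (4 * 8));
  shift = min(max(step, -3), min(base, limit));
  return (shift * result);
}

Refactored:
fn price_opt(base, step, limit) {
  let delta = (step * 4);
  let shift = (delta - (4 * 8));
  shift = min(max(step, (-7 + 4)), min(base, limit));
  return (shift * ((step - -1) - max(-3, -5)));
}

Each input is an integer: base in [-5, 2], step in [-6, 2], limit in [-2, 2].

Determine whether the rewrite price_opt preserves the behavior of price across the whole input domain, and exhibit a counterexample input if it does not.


Changes here: local variable names differ, plus constant usage differs, plus arithmetic usage differs; the full 360-point sweep finds no disagreement.
verdict: equivalent


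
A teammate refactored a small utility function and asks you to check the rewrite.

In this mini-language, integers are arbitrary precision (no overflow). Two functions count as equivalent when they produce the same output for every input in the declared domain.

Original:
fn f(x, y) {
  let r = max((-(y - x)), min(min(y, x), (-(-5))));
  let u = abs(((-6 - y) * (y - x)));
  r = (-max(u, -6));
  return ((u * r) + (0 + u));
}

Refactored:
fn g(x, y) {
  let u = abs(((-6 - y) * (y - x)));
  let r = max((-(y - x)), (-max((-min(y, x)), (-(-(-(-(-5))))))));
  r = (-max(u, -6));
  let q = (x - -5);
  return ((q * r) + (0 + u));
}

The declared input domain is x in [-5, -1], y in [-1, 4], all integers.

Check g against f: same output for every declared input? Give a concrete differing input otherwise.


Not equivalent: x=-5, y=-1 separates them (-380 vs 20).
f: r = -4; u = 20; r = -20; return -380
g: u = 20; r = -4; r = -20; q = 0; return 20
verdict: not equivalent; witness: x=-5, y=-1


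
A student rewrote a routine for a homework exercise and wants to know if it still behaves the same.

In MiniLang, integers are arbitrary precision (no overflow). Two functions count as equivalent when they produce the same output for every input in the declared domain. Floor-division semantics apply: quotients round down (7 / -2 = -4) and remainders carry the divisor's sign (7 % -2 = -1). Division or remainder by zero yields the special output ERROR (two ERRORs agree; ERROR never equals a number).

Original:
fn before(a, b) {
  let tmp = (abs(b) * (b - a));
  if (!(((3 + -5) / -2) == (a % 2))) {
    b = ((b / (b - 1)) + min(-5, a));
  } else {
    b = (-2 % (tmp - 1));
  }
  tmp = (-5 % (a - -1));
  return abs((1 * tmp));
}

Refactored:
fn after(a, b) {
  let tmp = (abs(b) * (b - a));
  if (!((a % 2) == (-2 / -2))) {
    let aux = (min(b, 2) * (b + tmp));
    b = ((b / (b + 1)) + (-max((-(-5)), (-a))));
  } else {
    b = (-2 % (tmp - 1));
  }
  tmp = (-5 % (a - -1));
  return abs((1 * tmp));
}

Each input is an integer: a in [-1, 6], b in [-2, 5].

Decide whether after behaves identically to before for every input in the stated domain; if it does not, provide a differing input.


There is a counterexample at a=0, b=-1: 0 on one side, ERROR on the other.
before: tmp = -1; (!(((3 + -5) / -2) == (a % 2))) -> true; b = -5; tmp = 0; return 0
after: tmp = -1; (!((a % 2) == (-2 / -2))) -> true; aux = 2; division by zero -> ERROR
verdict: not equivalent; witness: a=0, b=-1


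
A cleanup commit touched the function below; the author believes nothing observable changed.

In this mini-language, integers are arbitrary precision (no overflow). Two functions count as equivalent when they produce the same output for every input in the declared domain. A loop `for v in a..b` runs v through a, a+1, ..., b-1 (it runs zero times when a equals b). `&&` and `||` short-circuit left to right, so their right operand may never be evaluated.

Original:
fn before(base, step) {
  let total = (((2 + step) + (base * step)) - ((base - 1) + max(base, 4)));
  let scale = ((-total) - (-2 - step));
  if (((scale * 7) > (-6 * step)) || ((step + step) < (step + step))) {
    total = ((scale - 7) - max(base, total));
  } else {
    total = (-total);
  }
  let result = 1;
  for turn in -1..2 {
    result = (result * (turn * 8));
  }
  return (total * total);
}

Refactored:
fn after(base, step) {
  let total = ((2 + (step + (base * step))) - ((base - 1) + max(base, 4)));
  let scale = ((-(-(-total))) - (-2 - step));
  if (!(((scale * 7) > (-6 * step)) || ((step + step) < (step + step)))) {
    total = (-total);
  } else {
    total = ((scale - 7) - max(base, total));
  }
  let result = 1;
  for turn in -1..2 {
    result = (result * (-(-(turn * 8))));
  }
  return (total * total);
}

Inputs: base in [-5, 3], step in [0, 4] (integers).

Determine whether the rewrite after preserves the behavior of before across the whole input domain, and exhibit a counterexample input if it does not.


Side by side, the visible changes include: boolean connective usage differs.
Spot check at base=1, step=1 — before: total becomes 0; next scale becomes 3; next (((scale * 7) > (-6 * step)) || ((step + step) < (step + step))) evaluates to true; next total becomes -5; next result becomes 1; next at turn=-1:; next result becomes -8; next at turn=0:; next result becomes 0; next at turn=1:; next result becomes 0; next final value 25. after: total becomes 0; next scale becomes 3; next (!(((scale * 7) > (-6 * step)) || ((step + step) < (step + step)))) evaluates to false; next total becomes -5; next result becomes 1; next at turn=-1:; next result becomes -8; next at turn=0:; next result becomes 0; next at turn=1:; next result becomes 0; next final value 25. Both give 25.
Across all 45 domain points the two functions coincide.
verdict: equivalent


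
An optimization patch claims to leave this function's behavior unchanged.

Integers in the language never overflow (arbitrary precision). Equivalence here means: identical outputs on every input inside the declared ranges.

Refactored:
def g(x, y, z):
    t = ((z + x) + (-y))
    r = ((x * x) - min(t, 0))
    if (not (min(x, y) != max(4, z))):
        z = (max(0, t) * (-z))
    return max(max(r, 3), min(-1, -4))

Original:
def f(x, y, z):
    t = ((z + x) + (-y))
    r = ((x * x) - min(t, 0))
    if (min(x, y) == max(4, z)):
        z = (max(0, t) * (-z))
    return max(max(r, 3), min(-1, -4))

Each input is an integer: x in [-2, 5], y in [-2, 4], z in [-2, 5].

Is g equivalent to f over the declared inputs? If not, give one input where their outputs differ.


This is a faithful refactor — boolean connective usage differs; and comparison usage differs, but the computed results match everywhere.
As a probe, take x=1, y=3, z=0: f runs t = -2; r = 3; (min(x, y) == max(4, z)) -> false; return 3; g runs t = -2; r = 3; (not (min(x, y) != max(4, z))) -> false; return 3; both end at 3.
Sweeping the whole domain (448 inputs) finds no disagreement.
verdict: equivalent


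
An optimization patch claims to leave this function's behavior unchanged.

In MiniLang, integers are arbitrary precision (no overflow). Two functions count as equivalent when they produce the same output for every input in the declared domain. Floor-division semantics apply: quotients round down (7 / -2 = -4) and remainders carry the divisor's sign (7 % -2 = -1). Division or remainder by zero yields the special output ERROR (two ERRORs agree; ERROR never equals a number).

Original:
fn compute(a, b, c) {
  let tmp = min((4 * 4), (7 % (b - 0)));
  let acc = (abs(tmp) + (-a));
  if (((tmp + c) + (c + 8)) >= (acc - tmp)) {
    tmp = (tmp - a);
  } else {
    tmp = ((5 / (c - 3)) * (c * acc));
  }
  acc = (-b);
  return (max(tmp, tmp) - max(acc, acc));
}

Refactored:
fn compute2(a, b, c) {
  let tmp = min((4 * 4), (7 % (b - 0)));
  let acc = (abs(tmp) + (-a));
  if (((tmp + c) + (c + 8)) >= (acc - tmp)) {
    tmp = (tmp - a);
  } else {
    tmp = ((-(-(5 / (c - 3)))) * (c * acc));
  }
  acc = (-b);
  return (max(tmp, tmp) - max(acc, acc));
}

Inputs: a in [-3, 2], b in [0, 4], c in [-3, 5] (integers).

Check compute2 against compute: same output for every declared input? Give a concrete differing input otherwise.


Changes here: same computation, different form; the full 270-point sweep finds no disagreement.
verdict: equivalent


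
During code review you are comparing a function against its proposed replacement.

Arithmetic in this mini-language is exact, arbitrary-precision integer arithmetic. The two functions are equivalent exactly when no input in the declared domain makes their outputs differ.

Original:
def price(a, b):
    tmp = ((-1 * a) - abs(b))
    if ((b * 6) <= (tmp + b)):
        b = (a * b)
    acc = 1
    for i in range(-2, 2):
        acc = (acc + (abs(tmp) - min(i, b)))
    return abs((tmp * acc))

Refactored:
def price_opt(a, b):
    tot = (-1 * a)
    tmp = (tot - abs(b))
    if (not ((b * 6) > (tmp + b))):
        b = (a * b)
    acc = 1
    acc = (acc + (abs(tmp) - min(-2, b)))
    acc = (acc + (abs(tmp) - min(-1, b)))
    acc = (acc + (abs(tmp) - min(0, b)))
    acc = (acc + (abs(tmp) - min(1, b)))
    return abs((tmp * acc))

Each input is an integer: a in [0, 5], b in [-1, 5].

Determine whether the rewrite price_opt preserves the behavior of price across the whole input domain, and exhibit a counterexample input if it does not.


Behavior is preserved: although statement counts differ, plus comparison usage differs, plus min/max/abs usage differs, plus local variable names differ, plus arithmetic usage differs, plus boolean connective usage differs, plus loop structure differs, plus constant usage differs, the outputs never diverge.
Tracing a=3, b=-1: price: tmp becomes -4; next ((b * 6) <= (tmp + b)) evaluates to true; next b becomes -3; next acc becomes 1; next at i=-2:; next acc becomes 8; next at i=-1:; next acc becomes 15; next at i=0:; next acc becomes 22; next at i=1:; next acc becomes 29; next final value 116 | price_opt: tot becomes -3; next tmp becomes -4; next (not ((b * 6) > (tmp + b))) evaluates to true; next b becomes -3; next acc becomes 1; next acc becomes 8; next acc becomes 15; next acc becomes 22; next acc becomes 29; next final value 116 — matching result 116.
Every one of the 42 inputs gives matching results.
verdict: equivalent


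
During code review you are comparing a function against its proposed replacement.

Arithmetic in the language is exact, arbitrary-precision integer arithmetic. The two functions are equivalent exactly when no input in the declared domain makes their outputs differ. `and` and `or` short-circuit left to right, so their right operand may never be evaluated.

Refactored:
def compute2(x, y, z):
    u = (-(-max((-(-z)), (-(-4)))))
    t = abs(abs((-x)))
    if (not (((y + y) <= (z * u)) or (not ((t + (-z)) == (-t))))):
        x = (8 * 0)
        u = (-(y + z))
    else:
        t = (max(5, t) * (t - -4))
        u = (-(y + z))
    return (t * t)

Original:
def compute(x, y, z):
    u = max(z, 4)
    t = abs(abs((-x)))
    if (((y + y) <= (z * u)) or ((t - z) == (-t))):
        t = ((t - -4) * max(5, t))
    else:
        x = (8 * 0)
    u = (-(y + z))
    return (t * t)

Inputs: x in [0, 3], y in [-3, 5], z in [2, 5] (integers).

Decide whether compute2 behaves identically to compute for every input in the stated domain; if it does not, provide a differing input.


x=0, y=5, z=2 yields 0 from compute but 400 from compute2.
verdict: not equivalent; witness: x=0, y=5, z=2


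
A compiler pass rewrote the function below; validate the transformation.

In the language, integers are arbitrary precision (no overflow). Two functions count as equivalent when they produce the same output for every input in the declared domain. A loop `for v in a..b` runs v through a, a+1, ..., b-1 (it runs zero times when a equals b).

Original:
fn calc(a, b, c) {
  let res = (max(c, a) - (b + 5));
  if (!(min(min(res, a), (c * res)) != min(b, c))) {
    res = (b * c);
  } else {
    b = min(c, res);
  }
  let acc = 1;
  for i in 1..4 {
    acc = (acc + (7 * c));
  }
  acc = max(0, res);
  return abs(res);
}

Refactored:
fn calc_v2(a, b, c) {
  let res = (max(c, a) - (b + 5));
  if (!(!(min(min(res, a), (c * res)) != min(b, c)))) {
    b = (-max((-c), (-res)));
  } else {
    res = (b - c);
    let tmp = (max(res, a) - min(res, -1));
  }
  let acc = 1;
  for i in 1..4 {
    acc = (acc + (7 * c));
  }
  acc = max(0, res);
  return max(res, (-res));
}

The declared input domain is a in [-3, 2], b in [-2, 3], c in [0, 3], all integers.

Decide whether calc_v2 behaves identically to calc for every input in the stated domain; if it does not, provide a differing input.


The rewrite breaks on a=-2, b=-2, c=1, where the results are 2 and 3.
calc: res becomes -2; next (!(min(min(res, a), (c * res)) != min(b, c))) evaluates to true; next res becomes -2; next acc becomes 1; next at i=1:; next acc becomes 8; next at i=2:; next acc becomes 15; next at i=3:; next acc becomes 22; next acc becomes 0; next final value 2
calc_v2: res becomes -2; next (!(!(min(min(res, a), (c * res)) != min(b, c)))) evaluates to false; next res becomes -3; next tmp becomes 1; next acc becomes 1; next at i=1:; next acc becomes 8; next at i=2:; next acc becomes 15; next at i=3:; next acc becomes 22; next acc becomes 0; next final value 3
verdict: not equivalent; witness: a=-2, b=-2, c=1


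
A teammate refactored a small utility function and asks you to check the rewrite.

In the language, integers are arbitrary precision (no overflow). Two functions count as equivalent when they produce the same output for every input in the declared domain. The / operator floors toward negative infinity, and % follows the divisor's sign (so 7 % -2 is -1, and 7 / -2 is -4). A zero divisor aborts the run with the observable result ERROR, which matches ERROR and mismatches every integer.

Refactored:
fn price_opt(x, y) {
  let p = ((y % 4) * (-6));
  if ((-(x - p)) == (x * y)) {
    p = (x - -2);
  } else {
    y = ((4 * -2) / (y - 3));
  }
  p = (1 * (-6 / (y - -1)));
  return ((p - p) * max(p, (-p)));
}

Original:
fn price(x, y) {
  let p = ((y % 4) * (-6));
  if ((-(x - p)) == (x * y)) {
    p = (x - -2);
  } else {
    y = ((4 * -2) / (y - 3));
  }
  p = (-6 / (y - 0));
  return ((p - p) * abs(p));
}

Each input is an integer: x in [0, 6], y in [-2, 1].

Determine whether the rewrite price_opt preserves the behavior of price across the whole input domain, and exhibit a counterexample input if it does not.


On input x=0, y=0, price returns ERROR while price_opt returns 0.
verdict: not equivalent; witness: x=0, y=0


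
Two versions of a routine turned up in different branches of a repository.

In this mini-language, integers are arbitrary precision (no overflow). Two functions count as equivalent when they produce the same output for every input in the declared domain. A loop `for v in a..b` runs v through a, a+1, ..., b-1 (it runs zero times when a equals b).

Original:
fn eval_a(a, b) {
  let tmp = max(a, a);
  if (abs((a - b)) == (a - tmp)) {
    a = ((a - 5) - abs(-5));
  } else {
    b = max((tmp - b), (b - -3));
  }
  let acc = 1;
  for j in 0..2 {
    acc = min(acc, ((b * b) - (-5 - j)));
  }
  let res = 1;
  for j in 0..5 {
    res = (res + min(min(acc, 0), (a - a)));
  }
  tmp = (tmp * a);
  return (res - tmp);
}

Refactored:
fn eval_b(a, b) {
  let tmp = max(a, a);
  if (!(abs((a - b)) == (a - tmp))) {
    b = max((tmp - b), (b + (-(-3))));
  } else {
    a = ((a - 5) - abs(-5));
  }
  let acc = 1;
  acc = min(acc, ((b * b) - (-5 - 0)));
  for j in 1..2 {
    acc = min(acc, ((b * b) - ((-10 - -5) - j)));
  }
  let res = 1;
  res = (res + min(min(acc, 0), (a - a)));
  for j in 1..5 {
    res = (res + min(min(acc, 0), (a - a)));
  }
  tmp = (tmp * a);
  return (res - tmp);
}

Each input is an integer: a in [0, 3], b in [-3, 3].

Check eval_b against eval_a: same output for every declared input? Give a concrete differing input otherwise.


The two are interchangeable: constant usage differs, loop structure differs, boolean connective usage differs, statement counts differ, arithmetic usage differs, min/max/abs usage differs, and every declared input agrees.
Spot check at a=0, b=0 — eval_a: tmp := 0 | (abs((a - b)) == (a - tmp)): true | a := -10 | acc := 1 | iter j=0: | acc := 1 | iter j=1: | acc := 1 | res := 1 | iter j=0: | res := 1 | iter j=1: | res := 1 | iter j=2: | res := 1 | iter j=3: | res := 1 | iter j=4: | res := 1 | tmp := 0 | result 1. eval_b: tmp := 0 | (!(abs((a - b)) == (a - tmp))): false | a := -10 | acc := 1 | acc := 1 | iter j=1: | acc := 1 | res := 1 | res := 1 | iter j=1: | res := 1 | iter j=2: | res := 1 | iter j=3: | res := 1 | iter j=4: | res := 1 | tmp := 0 | result 1. Both give 1.
Every one of the 28 inputs gives matching results.
verdict: equivalent


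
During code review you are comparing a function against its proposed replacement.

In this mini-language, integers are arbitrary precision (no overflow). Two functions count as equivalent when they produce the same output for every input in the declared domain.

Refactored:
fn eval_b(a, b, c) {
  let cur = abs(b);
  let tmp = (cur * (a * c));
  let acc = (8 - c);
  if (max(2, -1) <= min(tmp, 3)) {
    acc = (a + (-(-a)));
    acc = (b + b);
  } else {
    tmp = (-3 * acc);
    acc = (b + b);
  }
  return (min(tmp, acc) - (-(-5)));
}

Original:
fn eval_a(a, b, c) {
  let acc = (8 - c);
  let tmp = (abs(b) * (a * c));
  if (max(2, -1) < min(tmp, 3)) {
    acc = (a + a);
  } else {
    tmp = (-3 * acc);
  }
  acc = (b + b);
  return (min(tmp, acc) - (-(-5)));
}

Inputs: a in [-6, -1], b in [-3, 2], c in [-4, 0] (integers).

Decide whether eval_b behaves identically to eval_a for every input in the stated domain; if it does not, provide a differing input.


At a=-2, b=-1, c=-1: eval_a gives -32, eval_b gives -7.
verdict: not equivalent; witness: a=-2, b=-1, c=-1
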